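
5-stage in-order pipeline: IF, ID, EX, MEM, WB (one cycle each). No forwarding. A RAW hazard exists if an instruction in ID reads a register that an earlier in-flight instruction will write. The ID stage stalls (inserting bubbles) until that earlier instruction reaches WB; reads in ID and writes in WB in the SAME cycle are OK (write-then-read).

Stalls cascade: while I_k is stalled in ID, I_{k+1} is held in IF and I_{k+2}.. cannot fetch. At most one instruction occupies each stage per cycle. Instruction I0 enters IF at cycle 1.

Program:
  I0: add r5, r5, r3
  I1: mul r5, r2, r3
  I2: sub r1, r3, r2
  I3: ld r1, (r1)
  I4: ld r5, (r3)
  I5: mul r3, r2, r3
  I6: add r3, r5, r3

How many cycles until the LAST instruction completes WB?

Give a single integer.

Answer: 15

Derivation:
I0 add r5 <- r5,r3: IF@1 ID@2 stall=0 (-) EX@3 MEM@4 WB@5
I1 mul r5 <- r2,r3: IF@2 ID@3 stall=0 (-) EX@4 MEM@5 WB@6
I2 sub r1 <- r3,r2: IF@3 ID@4 stall=0 (-) EX@5 MEM@6 WB@7
I3 ld r1 <- r1: IF@4 ID@5 stall=2 (RAW on I2.r1 (WB@7)) EX@8 MEM@9 WB@10
I4 ld r5 <- r3: IF@5 ID@8 stall=0 (-) EX@9 MEM@10 WB@11
I5 mul r3 <- r2,r3: IF@8 ID@9 stall=0 (-) EX@10 MEM@11 WB@12
I6 add r3 <- r5,r3: IF@9 ID@10 stall=2 (RAW on I5.r3 (WB@12)) EX@13 MEM@14 WB@15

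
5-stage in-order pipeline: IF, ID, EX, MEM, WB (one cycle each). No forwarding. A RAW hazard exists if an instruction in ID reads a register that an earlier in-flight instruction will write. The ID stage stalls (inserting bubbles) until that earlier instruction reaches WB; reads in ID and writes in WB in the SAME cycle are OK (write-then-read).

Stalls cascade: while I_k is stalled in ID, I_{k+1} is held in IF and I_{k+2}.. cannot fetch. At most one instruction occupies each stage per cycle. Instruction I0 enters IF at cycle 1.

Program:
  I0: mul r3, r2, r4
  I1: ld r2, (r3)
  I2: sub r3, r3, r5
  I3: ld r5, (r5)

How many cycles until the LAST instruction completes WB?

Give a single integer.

I0 mul r3 <- r2,r4: IF@1 ID@2 stall=0 (-) EX@3 MEM@4 WB@5
I1 ld r2 <- r3: IF@2 ID@3 stall=2 (RAW on I0.r3 (WB@5)) EX@6 MEM@7 WB@8
I2 sub r3 <- r3,r5: IF@3 ID@6 stall=0 (-) EX@7 MEM@8 WB@9
I3 ld r5 <- r5: IF@6 ID@7 stall=0 (-) EX@8 MEM@9 WB@10

Answer: 10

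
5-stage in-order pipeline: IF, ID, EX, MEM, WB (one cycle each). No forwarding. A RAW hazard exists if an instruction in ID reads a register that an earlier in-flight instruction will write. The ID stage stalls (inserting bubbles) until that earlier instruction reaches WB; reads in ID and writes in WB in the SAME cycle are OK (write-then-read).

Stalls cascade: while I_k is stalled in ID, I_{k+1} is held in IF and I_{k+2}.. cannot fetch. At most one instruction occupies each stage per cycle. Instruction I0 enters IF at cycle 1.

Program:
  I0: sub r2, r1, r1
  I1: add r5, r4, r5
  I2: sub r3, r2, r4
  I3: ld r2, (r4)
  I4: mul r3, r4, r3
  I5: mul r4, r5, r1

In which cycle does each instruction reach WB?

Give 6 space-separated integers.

I0 sub r2 <- r1,r1: IF@1 ID@2 stall=0 (-) EX@3 MEM@4 WB@5
I1 add r5 <- r4,r5: IF@2 ID@3 stall=0 (-) EX@4 MEM@5 WB@6
I2 sub r3 <- r2,r4: IF@3 ID@4 stall=1 (RAW on I0.r2 (WB@5)) EX@6 MEM@7 WB@8
I3 ld r2 <- r4: IF@4 ID@6 stall=0 (-) EX@7 MEM@8 WB@9
I4 mul r3 <- r4,r3: IF@6 ID@7 stall=1 (RAW on I2.r3 (WB@8)) EX@9 MEM@10 WB@11
I5 mul r4 <- r5,r1: IF@7 ID@9 stall=0 (-) EX@10 MEM@11 WB@12

Answer: 5 6 8 9 11 12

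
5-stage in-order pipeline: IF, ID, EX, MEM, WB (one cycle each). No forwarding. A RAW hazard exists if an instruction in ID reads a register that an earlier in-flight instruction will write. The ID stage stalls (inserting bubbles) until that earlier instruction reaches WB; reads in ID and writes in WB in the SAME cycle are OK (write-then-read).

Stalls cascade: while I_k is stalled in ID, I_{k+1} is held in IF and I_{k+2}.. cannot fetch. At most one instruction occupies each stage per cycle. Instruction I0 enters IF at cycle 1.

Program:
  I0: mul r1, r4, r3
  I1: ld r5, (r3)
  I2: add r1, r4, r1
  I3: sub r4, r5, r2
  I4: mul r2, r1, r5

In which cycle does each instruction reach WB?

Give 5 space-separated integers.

Answer: 5 6 8 9 11

Derivation:
I0 mul r1 <- r4,r3: IF@1 ID@2 stall=0 (-) EX@3 MEM@4 WB@5
I1 ld r5 <- r3: IF@2 ID@3 stall=0 (-) EX@4 MEM@5 WB@6
I2 add r1 <- r4,r1: IF@3 ID@4 stall=1 (RAW on I0.r1 (WB@5)) EX@6 MEM@7 WB@8
I3 sub r4 <- r5,r2: IF@4 ID@6 stall=0 (-) EX@7 MEM@8 WB@9
I4 mul r2 <- r1,r5: IF@6 ID@7 stall=1 (RAW on I2.r1 (WB@8)) EX@9 MEM@10 WB@11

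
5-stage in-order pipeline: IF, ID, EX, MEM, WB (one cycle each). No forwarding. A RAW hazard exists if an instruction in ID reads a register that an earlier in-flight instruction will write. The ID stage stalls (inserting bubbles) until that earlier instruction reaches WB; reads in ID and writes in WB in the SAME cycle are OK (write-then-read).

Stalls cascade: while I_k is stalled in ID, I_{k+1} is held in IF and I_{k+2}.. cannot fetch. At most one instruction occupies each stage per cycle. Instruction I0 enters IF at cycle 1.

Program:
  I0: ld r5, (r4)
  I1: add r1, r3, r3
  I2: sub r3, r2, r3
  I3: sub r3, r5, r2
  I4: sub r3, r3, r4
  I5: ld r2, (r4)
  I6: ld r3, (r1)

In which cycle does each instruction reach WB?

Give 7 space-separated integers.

Answer: 5 6 7 8 11 12 13

Derivation:
I0 ld r5 <- r4: IF@1 ID@2 stall=0 (-) EX@3 MEM@4 WB@5
I1 add r1 <- r3,r3: IF@2 ID@3 stall=0 (-) EX@4 MEM@5 WB@6
I2 sub r3 <- r2,r3: IF@3 ID@4 stall=0 (-) EX@5 MEM@6 WB@7
I3 sub r3 <- r5,r2: IF@4 ID@5 stall=0 (-) EX@6 MEM@7 WB@8
I4 sub r3 <- r3,r4: IF@5 ID@6 stall=2 (RAW on I3.r3 (WB@8)) EX@9 MEM@10 WB@11
I5 ld r2 <- r4: IF@6 ID@9 stall=0 (-) EX@10 MEM@11 WB@12
I6 ld r3 <- r1: IF@9 ID@10 stall=0 (-) EX@11 MEM@12 WB@13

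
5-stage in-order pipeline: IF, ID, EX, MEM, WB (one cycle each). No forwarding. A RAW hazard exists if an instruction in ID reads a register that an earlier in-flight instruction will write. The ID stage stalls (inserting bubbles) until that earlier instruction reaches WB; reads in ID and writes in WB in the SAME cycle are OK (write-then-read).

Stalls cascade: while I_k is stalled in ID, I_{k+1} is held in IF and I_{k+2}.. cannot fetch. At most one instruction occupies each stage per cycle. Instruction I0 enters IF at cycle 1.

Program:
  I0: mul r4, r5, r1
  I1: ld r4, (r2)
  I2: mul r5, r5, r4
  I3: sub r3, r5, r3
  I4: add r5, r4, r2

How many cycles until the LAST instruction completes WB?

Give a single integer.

Answer: 13

Derivation:
I0 mul r4 <- r5,r1: IF@1 ID@2 stall=0 (-) EX@3 MEM@4 WB@5
I1 ld r4 <- r2: IF@2 ID@3 stall=0 (-) EX@4 MEM@5 WB@6
I2 mul r5 <- r5,r4: IF@3 ID@4 stall=2 (RAW on I1.r4 (WB@6)) EX@7 MEM@8 WB@9
I3 sub r3 <- r5,r3: IF@4 ID@7 stall=2 (RAW on I2.r5 (WB@9)) EX@10 MEM@11 WB@12
I4 add r5 <- r4,r2: IF@7 ID@10 stall=0 (-) EX@11 MEM@12 WB@13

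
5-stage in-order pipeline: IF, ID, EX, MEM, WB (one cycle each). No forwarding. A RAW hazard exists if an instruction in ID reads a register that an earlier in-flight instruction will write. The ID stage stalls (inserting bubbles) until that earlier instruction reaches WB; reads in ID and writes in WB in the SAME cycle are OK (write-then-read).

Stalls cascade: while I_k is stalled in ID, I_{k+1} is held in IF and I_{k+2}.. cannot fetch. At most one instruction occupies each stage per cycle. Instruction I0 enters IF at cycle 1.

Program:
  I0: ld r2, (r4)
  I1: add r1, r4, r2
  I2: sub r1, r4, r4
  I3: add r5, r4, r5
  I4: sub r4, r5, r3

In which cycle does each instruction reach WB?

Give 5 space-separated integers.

I0 ld r2 <- r4: IF@1 ID@2 stall=0 (-) EX@3 MEM@4 WB@5
I1 add r1 <- r4,r2: IF@2 ID@3 stall=2 (RAW on I0.r2 (WB@5)) EX@6 MEM@7 WB@8
I2 sub r1 <- r4,r4: IF@3 ID@6 stall=0 (-) EX@7 MEM@8 WB@9
I3 add r5 <- r4,r5: IF@6 ID@7 stall=0 (-) EX@8 MEM@9 WB@10
I4 sub r4 <- r5,r3: IF@7 ID@8 stall=2 (RAW on I3.r5 (WB@10)) EX@11 MEM@12 WB@13

Answer: 5 8 9 10 13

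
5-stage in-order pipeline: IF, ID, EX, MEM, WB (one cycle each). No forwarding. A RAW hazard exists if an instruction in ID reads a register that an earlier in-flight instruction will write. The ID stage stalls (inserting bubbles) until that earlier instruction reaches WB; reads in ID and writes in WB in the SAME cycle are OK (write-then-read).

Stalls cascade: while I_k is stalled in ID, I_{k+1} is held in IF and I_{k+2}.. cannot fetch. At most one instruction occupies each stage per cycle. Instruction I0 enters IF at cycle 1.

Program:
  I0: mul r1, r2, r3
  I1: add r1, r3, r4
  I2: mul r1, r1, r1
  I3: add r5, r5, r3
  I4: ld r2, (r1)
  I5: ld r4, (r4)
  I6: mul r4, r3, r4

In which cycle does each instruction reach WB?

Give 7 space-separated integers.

I0 mul r1 <- r2,r3: IF@1 ID@2 stall=0 (-) EX@3 MEM@4 WB@5
I1 add r1 <- r3,r4: IF@2 ID@3 stall=0 (-) EX@4 MEM@5 WB@6
I2 mul r1 <- r1,r1: IF@3 ID@4 stall=2 (RAW on I1.r1 (WB@6)) EX@7 MEM@8 WB@9
I3 add r5 <- r5,r3: IF@4 ID@7 stall=0 (-) EX@8 MEM@9 WB@10
I4 ld r2 <- r1: IF@7 ID@8 stall=1 (RAW on I2.r1 (WB@9)) EX@10 MEM@11 WB@12
I5 ld r4 <- r4: IF@8 ID@10 stall=0 (-) EX@11 MEM@12 WB@13
I6 mul r4 <- r3,r4: IF@10 ID@11 stall=2 (RAW on I5.r4 (WB@13)) EX@14 MEM@15 WB@16

Answer: 5 6 9 10 12 13 16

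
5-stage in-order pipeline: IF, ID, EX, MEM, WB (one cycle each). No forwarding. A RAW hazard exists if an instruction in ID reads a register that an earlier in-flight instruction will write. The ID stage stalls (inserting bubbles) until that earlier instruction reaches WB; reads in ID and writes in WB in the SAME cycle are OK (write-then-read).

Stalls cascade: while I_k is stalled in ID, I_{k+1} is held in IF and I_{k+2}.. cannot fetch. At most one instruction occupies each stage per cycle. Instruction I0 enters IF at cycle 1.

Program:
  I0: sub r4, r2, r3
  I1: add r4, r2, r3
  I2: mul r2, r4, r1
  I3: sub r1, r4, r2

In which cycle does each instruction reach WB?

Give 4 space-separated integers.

I0 sub r4 <- r2,r3: IF@1 ID@2 stall=0 (-) EX@3 MEM@4 WB@5
I1 add r4 <- r2,r3: IF@2 ID@3 stall=0 (-) EX@4 MEM@5 WB@6
I2 mul r2 <- r4,r1: IF@3 ID@4 stall=2 (RAW on I1.r4 (WB@6)) EX@7 MEM@8 WB@9
I3 sub r1 <- r4,r2: IF@4 ID@7 stall=2 (RAW on I2.r2 (WB@9)) EX@10 MEM@11 WB@12

Answer: 5 6 9 12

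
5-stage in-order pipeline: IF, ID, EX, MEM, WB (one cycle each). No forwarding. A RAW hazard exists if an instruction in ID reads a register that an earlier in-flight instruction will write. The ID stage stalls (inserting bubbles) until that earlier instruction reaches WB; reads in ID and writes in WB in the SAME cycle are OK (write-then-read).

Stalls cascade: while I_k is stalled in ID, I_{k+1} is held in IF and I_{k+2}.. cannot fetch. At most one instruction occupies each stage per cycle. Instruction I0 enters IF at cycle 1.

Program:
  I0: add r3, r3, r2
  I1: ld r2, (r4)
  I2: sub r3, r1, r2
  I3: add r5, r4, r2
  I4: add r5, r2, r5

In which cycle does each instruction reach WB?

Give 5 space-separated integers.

Answer: 5 6 9 10 13

Derivation:
I0 add r3 <- r3,r2: IF@1 ID@2 stall=0 (-) EX@3 MEM@4 WB@5
I1 ld r2 <- r4: IF@2 ID@3 stall=0 (-) EX@4 MEM@5 WB@6
I2 sub r3 <- r1,r2: IF@3 ID@4 stall=2 (RAW on I1.r2 (WB@6)) EX@7 MEM@8 WB@9
I3 add r5 <- r4,r2: IF@4 ID@7 stall=0 (-) EX@8 MEM@9 WB@10
I4 add r5 <- r2,r5: IF@7 ID@8 stall=2 (RAW on I3.r5 (WB@10)) EX@11 MEM@12 WB@13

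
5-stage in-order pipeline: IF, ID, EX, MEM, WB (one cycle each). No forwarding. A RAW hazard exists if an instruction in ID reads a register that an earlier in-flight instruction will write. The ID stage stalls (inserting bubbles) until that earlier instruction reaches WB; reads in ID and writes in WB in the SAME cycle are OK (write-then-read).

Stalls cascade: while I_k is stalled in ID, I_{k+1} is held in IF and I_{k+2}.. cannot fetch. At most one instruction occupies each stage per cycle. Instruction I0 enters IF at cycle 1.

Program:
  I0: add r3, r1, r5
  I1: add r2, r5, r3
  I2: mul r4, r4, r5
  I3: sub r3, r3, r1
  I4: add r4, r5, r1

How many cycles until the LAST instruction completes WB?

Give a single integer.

I0 add r3 <- r1,r5: IF@1 ID@2 stall=0 (-) EX@3 MEM@4 WB@5
I1 add r2 <- r5,r3: IF@2 ID@3 stall=2 (RAW on I0.r3 (WB@5)) EX@6 MEM@7 WB@8
I2 mul r4 <- r4,r5: IF@3 ID@6 stall=0 (-) EX@7 MEM@8 WB@9
I3 sub r3 <- r3,r1: IF@6 ID@7 stall=0 (-) EX@8 MEM@9 WB@10
I4 add r4 <- r5,r1: IF@7 ID@8 stall=0 (-) EX@9 MEM@10 WB@11

Answer: 11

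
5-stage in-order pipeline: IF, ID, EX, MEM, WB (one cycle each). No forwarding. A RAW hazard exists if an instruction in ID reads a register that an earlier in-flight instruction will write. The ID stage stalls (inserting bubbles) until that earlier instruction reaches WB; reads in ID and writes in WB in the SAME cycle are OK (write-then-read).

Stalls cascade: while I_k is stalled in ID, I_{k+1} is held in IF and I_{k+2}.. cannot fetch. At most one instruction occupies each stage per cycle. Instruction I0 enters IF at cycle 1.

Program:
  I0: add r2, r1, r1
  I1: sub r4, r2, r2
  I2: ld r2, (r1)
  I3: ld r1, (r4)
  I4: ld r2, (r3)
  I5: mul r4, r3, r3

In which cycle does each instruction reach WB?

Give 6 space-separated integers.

Answer: 5 8 9 11 12 13

Derivation:
I0 add r2 <- r1,r1: IF@1 ID@2 stall=0 (-) EX@3 MEM@4 WB@5
I1 sub r4 <- r2,r2: IF@2 ID@3 stall=2 (RAW on I0.r2 (WB@5)) EX@6 MEM@7 WB@8
I2 ld r2 <- r1: IF@3 ID@6 stall=0 (-) EX@7 MEM@8 WB@9
I3 ld r1 <- r4: IF@6 ID@7 stall=1 (RAW on I1.r4 (WB@8)) EX@9 MEM@10 WB@11
I4 ld r2 <- r3: IF@7 ID@9 stall=0 (-) EX@10 MEM@11 WB@12
I5 mul r4 <- r3,r3: IF@9 ID@10 stall=0 (-) EX@11 MEM@12 WB@13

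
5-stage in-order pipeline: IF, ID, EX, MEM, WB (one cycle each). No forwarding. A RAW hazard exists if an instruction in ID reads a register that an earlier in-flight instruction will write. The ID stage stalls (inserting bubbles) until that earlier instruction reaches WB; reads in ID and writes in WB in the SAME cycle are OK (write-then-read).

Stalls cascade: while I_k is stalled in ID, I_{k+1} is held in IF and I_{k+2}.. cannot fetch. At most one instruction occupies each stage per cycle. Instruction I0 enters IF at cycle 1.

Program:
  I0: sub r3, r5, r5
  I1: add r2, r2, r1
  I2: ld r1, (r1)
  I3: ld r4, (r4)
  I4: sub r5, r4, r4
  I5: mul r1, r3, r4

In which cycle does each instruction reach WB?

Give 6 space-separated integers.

I0 sub r3 <- r5,r5: IF@1 ID@2 stall=0 (-) EX@3 MEM@4 WB@5
I1 add r2 <- r2,r1: IF@2 ID@3 stall=0 (-) EX@4 MEM@5 WB@6
I2 ld r1 <- r1: IF@3 ID@4 stall=0 (-) EX@5 MEM@6 WB@7
I3 ld r4 <- r4: IF@4 ID@5 stall=0 (-) EX@6 MEM@7 WB@8
I4 sub r5 <- r4,r4: IF@5 ID@6 stall=2 (RAW on I3.r4 (WB@8)) EX@9 MEM@10 WB@11
I5 mul r1 <- r3,r4: IF@6 ID@9 stall=0 (-) EX@10 MEM@11 WB@12

Answer: 5 6 7 8 11 12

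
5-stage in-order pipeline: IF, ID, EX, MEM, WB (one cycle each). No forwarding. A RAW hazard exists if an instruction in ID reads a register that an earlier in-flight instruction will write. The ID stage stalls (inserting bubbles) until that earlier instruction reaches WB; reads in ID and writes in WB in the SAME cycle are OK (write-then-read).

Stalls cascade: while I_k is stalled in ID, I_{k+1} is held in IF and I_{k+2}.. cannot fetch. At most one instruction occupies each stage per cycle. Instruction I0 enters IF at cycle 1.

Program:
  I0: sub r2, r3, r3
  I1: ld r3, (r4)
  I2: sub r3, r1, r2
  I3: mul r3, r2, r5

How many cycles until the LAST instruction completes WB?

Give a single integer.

Answer: 9

Derivation:
I0 sub r2 <- r3,r3: IF@1 ID@2 stall=0 (-) EX@3 MEM@4 WB@5
I1 ld r3 <- r4: IF@2 ID@3 stall=0 (-) EX@4 MEM@5 WB@6
I2 sub r3 <- r1,r2: IF@3 ID@4 stall=1 (RAW on I0.r2 (WB@5)) EX@6 MEM@7 WB@8
I3 mul r3 <- r2,r5: IF@4 ID@6 stall=0 (-) EX@7 MEM@8 WB@9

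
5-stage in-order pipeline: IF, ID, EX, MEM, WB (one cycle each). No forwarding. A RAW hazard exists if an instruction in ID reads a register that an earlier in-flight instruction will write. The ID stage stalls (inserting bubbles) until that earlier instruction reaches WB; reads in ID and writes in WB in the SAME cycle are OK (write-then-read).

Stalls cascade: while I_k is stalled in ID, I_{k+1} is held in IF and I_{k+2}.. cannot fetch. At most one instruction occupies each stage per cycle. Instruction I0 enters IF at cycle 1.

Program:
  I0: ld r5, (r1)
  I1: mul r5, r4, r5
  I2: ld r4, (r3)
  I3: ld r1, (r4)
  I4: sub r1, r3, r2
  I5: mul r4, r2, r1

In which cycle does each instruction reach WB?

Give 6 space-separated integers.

I0 ld r5 <- r1: IF@1 ID@2 stall=0 (-) EX@3 MEM@4 WB@5
I1 mul r5 <- r4,r5: IF@2 ID@3 stall=2 (RAW on I0.r5 (WB@5)) EX@6 MEM@7 WB@8
I2 ld r4 <- r3: IF@3 ID@6 stall=0 (-) EX@7 MEM@8 WB@9
I3 ld r1 <- r4: IF@6 ID@7 stall=2 (RAW on I2.r4 (WB@9)) EX@10 MEM@11 WB@12
I4 sub r1 <- r3,r2: IF@7 ID@10 stall=0 (-) EX@11 MEM@12 WB@13
I5 mul r4 <- r2,r1: IF@10 ID@11 stall=2 (RAW on I4.r1 (WB@13)) EX@14 MEM@15 WB@16

Answer: 5 8 9 12 13 16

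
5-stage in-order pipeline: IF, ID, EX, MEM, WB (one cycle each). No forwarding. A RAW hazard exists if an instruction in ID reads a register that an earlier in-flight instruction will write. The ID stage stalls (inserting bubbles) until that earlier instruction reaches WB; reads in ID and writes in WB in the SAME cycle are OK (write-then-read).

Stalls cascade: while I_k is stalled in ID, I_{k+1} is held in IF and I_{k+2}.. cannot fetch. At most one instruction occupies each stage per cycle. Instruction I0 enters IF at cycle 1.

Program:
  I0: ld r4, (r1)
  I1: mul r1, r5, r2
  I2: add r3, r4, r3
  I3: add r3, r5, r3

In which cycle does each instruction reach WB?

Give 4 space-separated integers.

I0 ld r4 <- r1: IF@1 ID@2 stall=0 (-) EX@3 MEM@4 WB@5
I1 mul r1 <- r5,r2: IF@2 ID@3 stall=0 (-) EX@4 MEM@5 WB@6
I2 add r3 <- r4,r3: IF@3 ID@4 stall=1 (RAW on I0.r4 (WB@5)) EX@6 MEM@7 WB@8
I3 add r3 <- r5,r3: IF@4 ID@6 stall=2 (RAW on I2.r3 (WB@8)) EX@9 MEM@10 WB@11

Answer: 5 6 8 11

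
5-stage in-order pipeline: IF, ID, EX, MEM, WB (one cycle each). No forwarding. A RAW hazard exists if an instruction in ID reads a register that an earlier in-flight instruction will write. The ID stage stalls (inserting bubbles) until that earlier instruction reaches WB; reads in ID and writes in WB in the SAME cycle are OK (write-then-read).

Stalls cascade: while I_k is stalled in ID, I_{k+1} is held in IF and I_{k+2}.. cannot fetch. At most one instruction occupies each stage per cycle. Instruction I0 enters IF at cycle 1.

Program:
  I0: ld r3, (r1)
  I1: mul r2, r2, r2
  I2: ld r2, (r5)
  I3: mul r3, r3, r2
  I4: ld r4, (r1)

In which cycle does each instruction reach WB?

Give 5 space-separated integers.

Answer: 5 6 7 10 11

Derivation:
I0 ld r3 <- r1: IF@1 ID@2 stall=0 (-) EX@3 MEM@4 WB@5
I1 mul r2 <- r2,r2: IF@2 ID@3 stall=0 (-) EX@4 MEM@5 WB@6
I2 ld r2 <- r5: IF@3 ID@4 stall=0 (-) EX@5 MEM@6 WB@7
I3 mul r3 <- r3,r2: IF@4 ID@5 stall=2 (RAW on I2.r2 (WB@7)) EX@8 MEM@9 WB@10
I4 ld r4 <- r1: IF@5 ID@8 stall=0 (-) EX@9 MEM@10 WB@11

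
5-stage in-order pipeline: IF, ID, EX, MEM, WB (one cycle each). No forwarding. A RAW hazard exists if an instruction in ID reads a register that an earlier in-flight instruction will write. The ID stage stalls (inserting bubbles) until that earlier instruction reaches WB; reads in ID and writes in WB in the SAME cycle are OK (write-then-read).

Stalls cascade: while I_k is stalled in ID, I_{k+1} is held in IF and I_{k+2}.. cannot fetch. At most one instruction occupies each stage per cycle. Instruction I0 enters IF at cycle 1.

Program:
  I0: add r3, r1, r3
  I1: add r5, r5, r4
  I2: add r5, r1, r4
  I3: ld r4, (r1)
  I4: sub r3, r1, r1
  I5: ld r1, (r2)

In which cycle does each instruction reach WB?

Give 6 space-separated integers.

Answer: 5 6 7 8 9 10

Derivation:
I0 add r3 <- r1,r3: IF@1 ID@2 stall=0 (-) EX@3 MEM@4 WB@5
I1 add r5 <- r5,r4: IF@2 ID@3 stall=0 (-) EX@4 MEM@5 WB@6
I2 add r5 <- r1,r4: IF@3 ID@4 stall=0 (-) EX@5 MEM@6 WB@7
I3 ld r4 <- r1: IF@4 ID@5 stall=0 (-) EX@6 MEM@7 WB@8
I4 sub r3 <- r1,r1: IF@5 ID@6 stall=0 (-) EX@7 MEM@8 WB@9
I5 ld r1 <- r2: IF@6 ID@7 stall=0 (-) EX@8 MEM@9 WB@10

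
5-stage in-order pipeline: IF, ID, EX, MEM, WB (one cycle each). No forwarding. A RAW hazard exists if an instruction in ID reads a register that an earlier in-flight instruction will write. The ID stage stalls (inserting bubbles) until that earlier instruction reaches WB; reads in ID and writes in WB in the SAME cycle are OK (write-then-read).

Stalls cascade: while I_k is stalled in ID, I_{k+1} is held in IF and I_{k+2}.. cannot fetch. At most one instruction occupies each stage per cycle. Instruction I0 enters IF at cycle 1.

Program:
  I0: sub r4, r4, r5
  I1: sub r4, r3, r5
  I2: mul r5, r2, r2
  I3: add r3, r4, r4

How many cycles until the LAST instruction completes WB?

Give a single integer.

I0 sub r4 <- r4,r5: IF@1 ID@2 stall=0 (-) EX@3 MEM@4 WB@5
I1 sub r4 <- r3,r5: IF@2 ID@3 stall=0 (-) EX@4 MEM@5 WB@6
I2 mul r5 <- r2,r2: IF@3 ID@4 stall=0 (-) EX@5 MEM@6 WB@7
I3 add r3 <- r4,r4: IF@4 ID@5 stall=1 (RAW on I1.r4 (WB@6)) EX@7 MEM@8 WB@9

Answer: 9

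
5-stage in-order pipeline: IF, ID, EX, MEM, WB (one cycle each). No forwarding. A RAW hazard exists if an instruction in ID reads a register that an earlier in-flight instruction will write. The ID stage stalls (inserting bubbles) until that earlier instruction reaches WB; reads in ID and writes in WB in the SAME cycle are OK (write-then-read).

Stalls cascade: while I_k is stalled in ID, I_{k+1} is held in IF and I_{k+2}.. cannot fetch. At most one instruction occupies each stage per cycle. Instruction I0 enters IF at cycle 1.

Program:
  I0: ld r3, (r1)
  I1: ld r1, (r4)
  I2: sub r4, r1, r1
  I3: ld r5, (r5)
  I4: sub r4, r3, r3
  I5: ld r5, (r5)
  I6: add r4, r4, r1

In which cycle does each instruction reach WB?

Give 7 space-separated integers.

Answer: 5 6 9 10 11 13 14

Derivation:
I0 ld r3 <- r1: IF@1 ID@2 stall=0 (-) EX@3 MEM@4 WB@5
I1 ld r1 <- r4: IF@2 ID@3 stall=0 (-) EX@4 MEM@5 WB@6
I2 sub r4 <- r1,r1: IF@3 ID@4 stall=2 (RAW on I1.r1 (WB@6)) EX@7 MEM@8 WB@9
I3 ld r5 <- r5: IF@4 ID@7 stall=0 (-) EX@8 MEM@9 WB@10
I4 sub r4 <- r3,r3: IF@7 ID@8 stall=0 (-) EX@9 MEM@10 WB@11
I5 ld r5 <- r5: IF@8 ID@9 stall=1 (RAW on I3.r5 (WB@10)) EX@11 MEM@12 WB@13
I6 add r4 <- r4,r1: IF@9 ID@11 stall=0 (-) EX@12 MEM@13 WB@14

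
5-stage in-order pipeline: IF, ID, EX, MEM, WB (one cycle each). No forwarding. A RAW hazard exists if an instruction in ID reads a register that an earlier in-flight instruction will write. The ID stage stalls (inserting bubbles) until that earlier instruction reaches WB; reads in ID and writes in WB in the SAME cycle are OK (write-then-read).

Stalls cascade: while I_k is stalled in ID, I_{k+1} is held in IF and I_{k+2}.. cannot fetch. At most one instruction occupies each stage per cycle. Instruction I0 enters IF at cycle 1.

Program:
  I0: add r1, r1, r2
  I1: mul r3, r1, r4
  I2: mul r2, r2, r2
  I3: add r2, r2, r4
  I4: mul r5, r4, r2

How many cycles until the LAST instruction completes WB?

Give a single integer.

Answer: 15

Derivation:
I0 add r1 <- r1,r2: IF@1 ID@2 stall=0 (-) EX@3 MEM@4 WB@5
I1 mul r3 <- r1,r4: IF@2 ID@3 stall=2 (RAW on I0.r1 (WB@5)) EX@6 MEM@7 WB@8
I2 mul r2 <- r2,r2: IF@3 ID@6 stall=0 (-) EX@7 MEM@8 WB@9
I3 add r2 <- r2,r4: IF@6 ID@7 stall=2 (RAW on I2.r2 (WB@9)) EX@10 MEM@11 WB@12
I4 mul r5 <- r4,r2: IF@7 ID@10 stall=2 (RAW on I3.r2 (WB@12)) EX@13 MEM@14 WB@15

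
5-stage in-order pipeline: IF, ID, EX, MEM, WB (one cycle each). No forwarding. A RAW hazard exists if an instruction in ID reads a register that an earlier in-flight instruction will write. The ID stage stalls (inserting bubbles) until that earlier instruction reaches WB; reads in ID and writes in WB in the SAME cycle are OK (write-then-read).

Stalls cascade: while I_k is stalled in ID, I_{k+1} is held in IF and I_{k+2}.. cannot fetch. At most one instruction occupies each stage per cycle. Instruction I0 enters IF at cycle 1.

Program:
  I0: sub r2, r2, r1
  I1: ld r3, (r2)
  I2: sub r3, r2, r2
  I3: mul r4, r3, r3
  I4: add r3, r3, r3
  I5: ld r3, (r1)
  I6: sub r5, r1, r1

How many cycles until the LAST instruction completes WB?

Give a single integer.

I0 sub r2 <- r2,r1: IF@1 ID@2 stall=0 (-) EX@3 MEM@4 WB@5
I1 ld r3 <- r2: IF@2 ID@3 stall=2 (RAW on I0.r2 (WB@5)) EX@6 MEM@7 WB@8
I2 sub r3 <- r2,r2: IF@3 ID@6 stall=0 (-) EX@7 MEM@8 WB@9
I3 mul r4 <- r3,r3: IF@6 ID@7 stall=2 (RAW on I2.r3 (WB@9)) EX@10 MEM@11 WB@12
I4 add r3 <- r3,r3: IF@7 ID@10 stall=0 (-) EX@11 MEM@12 WB@13
I5 ld r3 <- r1: IF@10 ID@11 stall=0 (-) EX@12 MEM@13 WB@14
I6 sub r5 <- r1,r1: IF@11 ID@12 stall=0 (-) EX@13 MEM@14 WB@15

Answer: 15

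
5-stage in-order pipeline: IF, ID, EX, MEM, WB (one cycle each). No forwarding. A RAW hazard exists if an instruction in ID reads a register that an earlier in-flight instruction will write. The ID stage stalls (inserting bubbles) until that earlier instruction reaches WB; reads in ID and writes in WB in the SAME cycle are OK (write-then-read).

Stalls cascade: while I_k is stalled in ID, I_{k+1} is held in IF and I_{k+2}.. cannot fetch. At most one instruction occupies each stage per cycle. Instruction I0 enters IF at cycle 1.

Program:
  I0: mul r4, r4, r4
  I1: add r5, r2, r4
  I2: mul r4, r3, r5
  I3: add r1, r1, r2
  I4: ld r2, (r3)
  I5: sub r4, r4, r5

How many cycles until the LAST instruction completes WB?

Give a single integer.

Answer: 14

Derivation:
I0 mul r4 <- r4,r4: IF@1 ID@2 stall=0 (-) EX@3 MEM@4 WB@5
I1 add r5 <- r2,r4: IF@2 ID@3 stall=2 (RAW on I0.r4 (WB@5)) EX@6 MEM@7 WB@8
I2 mul r4 <- r3,r5: IF@3 ID@6 stall=2 (RAW on I1.r5 (WB@8)) EX@9 MEM@10 WB@11
I3 add r1 <- r1,r2: IF@6 ID@9 stall=0 (-) EX@10 MEM@11 WB@12
I4 ld r2 <- r3: IF@9 ID@10 stall=0 (-) EX@11 MEM@12 WB@13
I5 sub r4 <- r4,r5: IF@10 ID@11 stall=0 (-) EX@12 MEM@13 WB@14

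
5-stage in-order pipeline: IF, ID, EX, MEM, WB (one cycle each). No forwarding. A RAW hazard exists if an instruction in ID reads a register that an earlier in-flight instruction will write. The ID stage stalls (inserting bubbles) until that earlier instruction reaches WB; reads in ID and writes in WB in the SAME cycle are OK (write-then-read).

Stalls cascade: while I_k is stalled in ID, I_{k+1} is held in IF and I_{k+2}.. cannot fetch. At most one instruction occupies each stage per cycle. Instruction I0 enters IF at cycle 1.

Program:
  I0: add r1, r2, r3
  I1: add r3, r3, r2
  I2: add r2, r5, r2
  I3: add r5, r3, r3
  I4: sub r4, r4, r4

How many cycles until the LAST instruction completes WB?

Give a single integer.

I0 add r1 <- r2,r3: IF@1 ID@2 stall=0 (-) EX@3 MEM@4 WB@5
I1 add r3 <- r3,r2: IF@2 ID@3 stall=0 (-) EX@4 MEM@5 WB@6
I2 add r2 <- r5,r2: IF@3 ID@4 stall=0 (-) EX@5 MEM@6 WB@7
I3 add r5 <- r3,r3: IF@4 ID@5 stall=1 (RAW on I1.r3 (WB@6)) EX@7 MEM@8 WB@9
I4 sub r4 <- r4,r4: IF@5 ID@7 stall=0 (-) EX@8 MEM@9 WB@10

Answer: 10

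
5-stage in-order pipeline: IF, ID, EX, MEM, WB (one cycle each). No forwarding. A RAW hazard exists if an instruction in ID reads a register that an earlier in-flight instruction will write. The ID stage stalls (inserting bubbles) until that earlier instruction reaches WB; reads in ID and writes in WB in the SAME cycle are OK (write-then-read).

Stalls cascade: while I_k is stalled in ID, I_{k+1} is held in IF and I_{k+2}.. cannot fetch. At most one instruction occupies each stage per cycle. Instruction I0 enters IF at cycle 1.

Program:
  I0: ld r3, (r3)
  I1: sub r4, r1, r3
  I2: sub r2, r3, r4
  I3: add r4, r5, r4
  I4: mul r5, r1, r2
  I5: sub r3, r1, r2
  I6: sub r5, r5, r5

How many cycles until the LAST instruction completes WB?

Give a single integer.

Answer: 17

Derivation:
I0 ld r3 <- r3: IF@1 ID@2 stall=0 (-) EX@3 MEM@4 WB@5
I1 sub r4 <- r1,r3: IF@2 ID@3 stall=2 (RAW on I0.r3 (WB@5)) EX@6 MEM@7 WB@8
I2 sub r2 <- r3,r4: IF@3 ID@6 stall=2 (RAW on I1.r4 (WB@8)) EX@9 MEM@10 WB@11
I3 add r4 <- r5,r4: IF@6 ID@9 stall=0 (-) EX@10 MEM@11 WB@12
I4 mul r5 <- r1,r2: IF@9 ID@10 stall=1 (RAW on I2.r2 (WB@11)) EX@12 MEM@13 WB@14
I5 sub r3 <- r1,r2: IF@10 ID@12 stall=0 (-) EX@13 MEM@14 WB@15
I6 sub r5 <- r5,r5: IF@12 ID@13 stall=1 (RAW on I4.r5 (WB@14)) EX@15 MEM@16 WB@17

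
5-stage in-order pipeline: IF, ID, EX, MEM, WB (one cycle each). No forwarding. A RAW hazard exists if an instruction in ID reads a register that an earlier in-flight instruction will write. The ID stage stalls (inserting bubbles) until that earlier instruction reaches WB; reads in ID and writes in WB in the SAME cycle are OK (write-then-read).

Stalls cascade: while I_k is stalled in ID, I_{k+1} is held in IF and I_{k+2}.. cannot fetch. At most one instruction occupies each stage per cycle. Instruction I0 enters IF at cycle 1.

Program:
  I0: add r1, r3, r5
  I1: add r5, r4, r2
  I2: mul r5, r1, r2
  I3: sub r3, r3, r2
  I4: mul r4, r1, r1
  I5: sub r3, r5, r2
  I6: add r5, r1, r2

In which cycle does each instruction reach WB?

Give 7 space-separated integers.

I0 add r1 <- r3,r5: IF@1 ID@2 stall=0 (-) EX@3 MEM@4 WB@5
I1 add r5 <- r4,r2: IF@2 ID@3 stall=0 (-) EX@4 MEM@5 WB@6
I2 mul r5 <- r1,r2: IF@3 ID@4 stall=1 (RAW on I0.r1 (WB@5)) EX@6 MEM@7 WB@8
I3 sub r3 <- r3,r2: IF@4 ID@6 stall=0 (-) EX@7 MEM@8 WB@9
I4 mul r4 <- r1,r1: IF@6 ID@7 stall=0 (-) EX@8 MEM@9 WB@10
I5 sub r3 <- r5,r2: IF@7 ID@8 stall=0 (-) EX@9 MEM@10 WB@11
I6 add r5 <- r1,r2: IF@8 ID@9 stall=0 (-) EX@10 MEM@11 WB@12

Answer: 5 6 8 9 10 11 12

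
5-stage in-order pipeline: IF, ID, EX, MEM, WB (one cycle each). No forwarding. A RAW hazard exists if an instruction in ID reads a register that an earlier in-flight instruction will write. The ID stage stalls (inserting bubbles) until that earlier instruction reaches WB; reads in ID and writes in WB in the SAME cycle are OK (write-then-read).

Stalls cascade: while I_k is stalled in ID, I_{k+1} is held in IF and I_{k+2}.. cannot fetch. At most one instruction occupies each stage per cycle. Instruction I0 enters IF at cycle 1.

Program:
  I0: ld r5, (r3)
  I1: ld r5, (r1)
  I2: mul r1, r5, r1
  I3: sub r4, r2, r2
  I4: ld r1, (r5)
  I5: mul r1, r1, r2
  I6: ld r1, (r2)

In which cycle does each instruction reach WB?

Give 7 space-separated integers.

I0 ld r5 <- r3: IF@1 ID@2 stall=0 (-) EX@3 MEM@4 WB@5
I1 ld r5 <- r1: IF@2 ID@3 stall=0 (-) EX@4 MEM@5 WB@6
I2 mul r1 <- r5,r1: IF@3 ID@4 stall=2 (RAW on I1.r5 (WB@6)) EX@7 MEM@8 WB@9
I3 sub r4 <- r2,r2: IF@4 ID@7 stall=0 (-) EX@8 MEM@9 WB@10
I4 ld r1 <- r5: IF@7 ID@8 stall=0 (-) EX@9 MEM@10 WB@11
I5 mul r1 <- r1,r2: IF@8 ID@9 stall=2 (RAW on I4.r1 (WB@11)) EX@12 MEM@13 WB@14
I6 ld r1 <- r2: IF@9 ID@12 stall=0 (-) EX@13 MEM@14 WB@15

Answer: 5 6 9 10 11 14 15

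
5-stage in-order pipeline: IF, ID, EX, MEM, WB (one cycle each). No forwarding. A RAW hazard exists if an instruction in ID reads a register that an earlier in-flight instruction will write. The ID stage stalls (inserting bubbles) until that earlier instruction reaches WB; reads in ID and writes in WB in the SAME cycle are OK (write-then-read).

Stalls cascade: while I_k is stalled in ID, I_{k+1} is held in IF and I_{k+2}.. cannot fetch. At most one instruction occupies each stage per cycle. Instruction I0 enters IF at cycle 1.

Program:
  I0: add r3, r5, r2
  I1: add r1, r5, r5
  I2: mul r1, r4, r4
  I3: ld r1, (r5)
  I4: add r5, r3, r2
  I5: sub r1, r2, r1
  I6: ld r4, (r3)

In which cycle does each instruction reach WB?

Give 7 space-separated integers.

I0 add r3 <- r5,r2: IF@1 ID@2 stall=0 (-) EX@3 MEM@4 WB@5
I1 add r1 <- r5,r5: IF@2 ID@3 stall=0 (-) EX@4 MEM@5 WB@6
I2 mul r1 <- r4,r4: IF@3 ID@4 stall=0 (-) EX@5 MEM@6 WB@7
I3 ld r1 <- r5: IF@4 ID@5 stall=0 (-) EX@6 MEM@7 WB@8
I4 add r5 <- r3,r2: IF@5 ID@6 stall=0 (-) EX@7 MEM@8 WB@9
I5 sub r1 <- r2,r1: IF@6 ID@7 stall=1 (RAW on I3.r1 (WB@8)) EX@9 MEM@10 WB@11
I6 ld r4 <- r3: IF@7 ID@9 stall=0 (-) EX@10 MEM@11 WB@12

Answer: 5 6 7 8 9 11 12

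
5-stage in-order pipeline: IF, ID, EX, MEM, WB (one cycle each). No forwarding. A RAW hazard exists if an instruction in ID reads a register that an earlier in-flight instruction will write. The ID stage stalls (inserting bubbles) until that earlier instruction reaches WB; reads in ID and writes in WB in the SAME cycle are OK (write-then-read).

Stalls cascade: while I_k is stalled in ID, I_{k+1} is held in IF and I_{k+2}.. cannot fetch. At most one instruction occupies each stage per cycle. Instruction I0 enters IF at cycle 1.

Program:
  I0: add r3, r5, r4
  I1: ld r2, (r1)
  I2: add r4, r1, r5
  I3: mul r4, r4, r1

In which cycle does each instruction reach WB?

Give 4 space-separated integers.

Answer: 5 6 7 10

Derivation:
I0 add r3 <- r5,r4: IF@1 ID@2 stall=0 (-) EX@3 MEM@4 WB@5
I1 ld r2 <- r1: IF@2 ID@3 stall=0 (-) EX@4 MEM@5 WB@6
I2 add r4 <- r1,r5: IF@3 ID@4 stall=0 (-) EX@5 MEM@6 WB@7
I3 mul r4 <- r4,r1: IF@4 ID@5 stall=2 (RAW on I2.r4 (WB@7)) EX@8 MEM@9 WB@10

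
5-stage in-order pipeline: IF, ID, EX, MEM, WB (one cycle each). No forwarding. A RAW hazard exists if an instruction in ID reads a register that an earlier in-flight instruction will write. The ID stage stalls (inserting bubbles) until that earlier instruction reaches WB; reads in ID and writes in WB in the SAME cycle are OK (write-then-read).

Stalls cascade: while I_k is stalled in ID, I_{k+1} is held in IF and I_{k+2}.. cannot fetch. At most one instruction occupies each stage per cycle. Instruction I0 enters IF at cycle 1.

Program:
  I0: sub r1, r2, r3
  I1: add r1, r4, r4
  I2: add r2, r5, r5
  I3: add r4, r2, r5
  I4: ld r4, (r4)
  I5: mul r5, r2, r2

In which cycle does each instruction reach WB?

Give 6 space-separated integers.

I0 sub r1 <- r2,r3: IF@1 ID@2 stall=0 (-) EX@3 MEM@4 WB@5
I1 add r1 <- r4,r4: IF@2 ID@3 stall=0 (-) EX@4 MEM@5 WB@6
I2 add r2 <- r5,r5: IF@3 ID@4 stall=0 (-) EX@5 MEM@6 WB@7
I3 add r4 <- r2,r5: IF@4 ID@5 stall=2 (RAW on I2.r2 (WB@7)) EX@8 MEM@9 WB@10
I4 ld r4 <- r4: IF@5 ID@8 stall=2 (RAW on I3.r4 (WB@10)) EX@11 MEM@12 WB@13
I5 mul r5 <- r2,r2: IF@8 ID@11 stall=0 (-) EX@12 MEM@13 WB@14

Answer: 5 6 7 10 13 14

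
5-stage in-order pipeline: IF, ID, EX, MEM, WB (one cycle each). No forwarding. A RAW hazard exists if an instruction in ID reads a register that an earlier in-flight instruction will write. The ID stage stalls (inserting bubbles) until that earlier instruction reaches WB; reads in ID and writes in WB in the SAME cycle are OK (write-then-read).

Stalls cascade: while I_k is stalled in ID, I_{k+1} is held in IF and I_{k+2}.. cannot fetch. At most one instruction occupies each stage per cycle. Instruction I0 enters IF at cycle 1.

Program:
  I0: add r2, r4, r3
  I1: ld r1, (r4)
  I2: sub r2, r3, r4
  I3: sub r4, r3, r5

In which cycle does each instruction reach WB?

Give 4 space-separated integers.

I0 add r2 <- r4,r3: IF@1 ID@2 stall=0 (-) EX@3 MEM@4 WB@5
I1 ld r1 <- r4: IF@2 ID@3 stall=0 (-) EX@4 MEM@5 WB@6
I2 sub r2 <- r3,r4: IF@3 ID@4 stall=0 (-) EX@5 MEM@6 WB@7
I3 sub r4 <- r3,r5: IF@4 ID@5 stall=0 (-) EX@6 MEM@7 WB@8

Answer: 5 6 7 8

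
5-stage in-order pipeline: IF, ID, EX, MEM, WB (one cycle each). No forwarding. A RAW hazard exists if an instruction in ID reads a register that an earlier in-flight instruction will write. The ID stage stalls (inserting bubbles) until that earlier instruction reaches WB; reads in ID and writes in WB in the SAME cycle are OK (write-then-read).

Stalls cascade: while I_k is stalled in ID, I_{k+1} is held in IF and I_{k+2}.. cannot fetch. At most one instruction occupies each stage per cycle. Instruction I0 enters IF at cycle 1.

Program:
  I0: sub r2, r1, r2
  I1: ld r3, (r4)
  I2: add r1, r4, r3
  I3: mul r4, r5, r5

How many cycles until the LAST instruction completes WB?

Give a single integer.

I0 sub r2 <- r1,r2: IF@1 ID@2 stall=0 (-) EX@3 MEM@4 WB@5
I1 ld r3 <- r4: IF@2 ID@3 stall=0 (-) EX@4 MEM@5 WB@6
I2 add r1 <- r4,r3: IF@3 ID@4 stall=2 (RAW on I1.r3 (WB@6)) EX@7 MEM@8 WB@9
I3 mul r4 <- r5,r5: IF@4 ID@7 stall=0 (-) EX@8 MEM@9 WB@10

Answer: 10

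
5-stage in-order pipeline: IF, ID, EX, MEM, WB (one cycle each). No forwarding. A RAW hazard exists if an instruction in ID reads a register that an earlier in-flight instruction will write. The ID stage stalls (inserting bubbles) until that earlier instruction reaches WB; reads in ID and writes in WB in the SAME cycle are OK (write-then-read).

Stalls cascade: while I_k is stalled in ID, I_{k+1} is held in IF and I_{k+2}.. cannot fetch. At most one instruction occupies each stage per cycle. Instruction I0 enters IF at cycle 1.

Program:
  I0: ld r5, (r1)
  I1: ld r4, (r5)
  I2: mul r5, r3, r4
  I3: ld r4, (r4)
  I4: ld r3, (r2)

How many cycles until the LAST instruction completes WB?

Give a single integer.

I0 ld r5 <- r1: IF@1 ID@2 stall=0 (-) EX@3 MEM@4 WB@5
I1 ld r4 <- r5: IF@2 ID@3 stall=2 (RAW on I0.r5 (WB@5)) EX@6 MEM@7 WB@8
I2 mul r5 <- r3,r4: IF@3 ID@6 stall=2 (RAW on I1.r4 (WB@8)) EX@9 MEM@10 WB@11
I3 ld r4 <- r4: IF@6 ID@9 stall=0 (-) EX@10 MEM@11 WB@12
I4 ld r3 <- r2: IF@9 ID@10 stall=0 (-) EX@11 MEM@12 WB@13

Answer: 13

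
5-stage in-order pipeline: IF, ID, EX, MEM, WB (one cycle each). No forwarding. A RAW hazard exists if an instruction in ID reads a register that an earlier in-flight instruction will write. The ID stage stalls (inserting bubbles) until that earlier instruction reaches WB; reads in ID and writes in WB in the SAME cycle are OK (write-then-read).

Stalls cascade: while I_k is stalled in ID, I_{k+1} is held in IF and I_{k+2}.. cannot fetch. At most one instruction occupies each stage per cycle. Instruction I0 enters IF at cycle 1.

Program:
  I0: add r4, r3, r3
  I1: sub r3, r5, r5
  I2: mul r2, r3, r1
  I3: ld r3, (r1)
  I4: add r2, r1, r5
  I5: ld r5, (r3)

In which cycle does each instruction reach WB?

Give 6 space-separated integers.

I0 add r4 <- r3,r3: IF@1 ID@2 stall=0 (-) EX@3 MEM@4 WB@5
I1 sub r3 <- r5,r5: IF@2 ID@3 stall=0 (-) EX@4 MEM@5 WB@6
I2 mul r2 <- r3,r1: IF@3 ID@4 stall=2 (RAW on I1.r3 (WB@6)) EX@7 MEM@8 WB@9
I3 ld r3 <- r1: IF@4 ID@7 stall=0 (-) EX@8 MEM@9 WB@10
I4 add r2 <- r1,r5: IF@7 ID@8 stall=0 (-) EX@9 MEM@10 WB@11
I5 ld r5 <- r3: IF@8 ID@9 stall=1 (RAW on I3.r3 (WB@10)) EX@11 MEM@12 WB@13

Answer: 5 6 9 10 11 13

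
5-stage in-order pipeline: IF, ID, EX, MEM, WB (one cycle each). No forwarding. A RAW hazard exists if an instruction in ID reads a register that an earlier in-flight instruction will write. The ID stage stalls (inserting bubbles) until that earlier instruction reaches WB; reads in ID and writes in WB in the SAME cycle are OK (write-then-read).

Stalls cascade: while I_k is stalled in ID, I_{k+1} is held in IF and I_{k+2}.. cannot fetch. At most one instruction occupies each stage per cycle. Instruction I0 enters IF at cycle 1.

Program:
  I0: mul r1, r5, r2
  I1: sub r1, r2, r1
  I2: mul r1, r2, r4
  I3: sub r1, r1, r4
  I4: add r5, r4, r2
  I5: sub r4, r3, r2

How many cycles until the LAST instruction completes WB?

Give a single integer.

Answer: 14

Derivation:
I0 mul r1 <- r5,r2: IF@1 ID@2 stall=0 (-) EX@3 MEM@4 WB@5
I1 sub r1 <- r2,r1: IF@2 ID@3 stall=2 (RAW on I0.r1 (WB@5)) EX@6 MEM@7 WB@8
I2 mul r1 <- r2,r4: IF@3 ID@6 stall=0 (-) EX@7 MEM@8 WB@9
I3 sub r1 <- r1,r4: IF@6 ID@7 stall=2 (RAW on I2.r1 (WB@9)) EX@10 MEM@11 WB@12
I4 add r5 <- r4,r2: IF@7 ID@10 stall=0 (-) EX@11 MEM@12 WB@13
I5 sub r4 <- r3,r2: IF@10 ID@11 stall=0 (-) EX@12 MEM@13 WB@14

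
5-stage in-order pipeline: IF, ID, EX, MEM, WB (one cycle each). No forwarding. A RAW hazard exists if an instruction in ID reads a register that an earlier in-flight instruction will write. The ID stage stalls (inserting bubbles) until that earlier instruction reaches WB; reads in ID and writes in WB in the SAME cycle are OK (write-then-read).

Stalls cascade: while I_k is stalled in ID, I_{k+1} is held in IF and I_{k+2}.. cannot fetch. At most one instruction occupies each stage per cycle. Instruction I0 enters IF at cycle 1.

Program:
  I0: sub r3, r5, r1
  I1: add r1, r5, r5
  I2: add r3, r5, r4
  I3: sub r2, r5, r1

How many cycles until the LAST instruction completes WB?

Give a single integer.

Answer: 9

Derivation:
I0 sub r3 <- r5,r1: IF@1 ID@2 stall=0 (-) EX@3 MEM@4 WB@5
I1 add r1 <- r5,r5: IF@2 ID@3 stall=0 (-) EX@4 MEM@5 WB@6
I2 add r3 <- r5,r4: IF@3 ID@4 stall=0 (-) EX@5 MEM@6 WB@7
I3 sub r2 <- r5,r1: IF@4 ID@5 stall=1 (RAW on I1.r1 (WB@6)) EX@7 MEM@8 WB@9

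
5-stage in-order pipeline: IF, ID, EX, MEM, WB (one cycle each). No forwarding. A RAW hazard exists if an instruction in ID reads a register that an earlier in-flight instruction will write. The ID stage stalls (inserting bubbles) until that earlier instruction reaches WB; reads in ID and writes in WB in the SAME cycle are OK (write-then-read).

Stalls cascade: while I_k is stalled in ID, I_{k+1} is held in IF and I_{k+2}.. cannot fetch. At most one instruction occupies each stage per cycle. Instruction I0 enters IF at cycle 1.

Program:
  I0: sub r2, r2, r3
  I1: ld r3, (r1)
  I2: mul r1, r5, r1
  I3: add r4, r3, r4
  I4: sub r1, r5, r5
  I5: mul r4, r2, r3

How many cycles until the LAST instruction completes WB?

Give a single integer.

I0 sub r2 <- r2,r3: IF@1 ID@2 stall=0 (-) EX@3 MEM@4 WB@5
I1 ld r3 <- r1: IF@2 ID@3 stall=0 (-) EX@4 MEM@5 WB@6
I2 mul r1 <- r5,r1: IF@3 ID@4 stall=0 (-) EX@5 MEM@6 WB@7
I3 add r4 <- r3,r4: IF@4 ID@5 stall=1 (RAW on I1.r3 (WB@6)) EX@7 MEM@8 WB@9
I4 sub r1 <- r5,r5: IF@5 ID@7 stall=0 (-) EX@8 MEM@9 WB@10
I5 mul r4 <- r2,r3: IF@7 ID@8 stall=0 (-) EX@9 MEM@10 WB@11

Answer: 11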